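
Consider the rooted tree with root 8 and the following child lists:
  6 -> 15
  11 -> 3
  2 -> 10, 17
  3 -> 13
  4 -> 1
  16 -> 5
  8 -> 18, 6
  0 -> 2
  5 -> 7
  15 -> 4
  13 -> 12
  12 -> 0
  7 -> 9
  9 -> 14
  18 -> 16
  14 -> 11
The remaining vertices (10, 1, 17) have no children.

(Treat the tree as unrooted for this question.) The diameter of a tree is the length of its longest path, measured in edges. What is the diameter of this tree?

Starting from 1, a farthest node is 10 at distance 17.
One longest path: 1 – 4 – 15 – 6 – 8 – 18 – 16 – 5 – 7 – 9 – 14 – 11 – 3 – 13 – 12 – 0 – 2 – 10.
So the diameter is 17.

17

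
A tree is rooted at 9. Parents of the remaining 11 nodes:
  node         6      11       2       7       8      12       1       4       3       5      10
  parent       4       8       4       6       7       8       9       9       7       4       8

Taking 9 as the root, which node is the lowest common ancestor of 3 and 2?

4

Ancestors of 3 (toward the root): 3, 7, 6, 4, 9.
Ancestors of 2: 2, 4, 9.
The deepest node appearing in both lists is 4.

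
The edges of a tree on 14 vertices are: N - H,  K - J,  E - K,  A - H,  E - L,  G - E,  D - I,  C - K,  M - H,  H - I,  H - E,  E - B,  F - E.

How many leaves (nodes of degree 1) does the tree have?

10

The leaves are A, B, C, D, F, G, J, L, M, N.
That is 10 leaves.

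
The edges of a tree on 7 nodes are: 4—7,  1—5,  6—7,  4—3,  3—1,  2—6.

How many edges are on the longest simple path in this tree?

6

BFS from 2 reaches 5 last, at distance 6; BFS from 5 confirms no node is farther.
Path: 2-6-7-4-3-1-5.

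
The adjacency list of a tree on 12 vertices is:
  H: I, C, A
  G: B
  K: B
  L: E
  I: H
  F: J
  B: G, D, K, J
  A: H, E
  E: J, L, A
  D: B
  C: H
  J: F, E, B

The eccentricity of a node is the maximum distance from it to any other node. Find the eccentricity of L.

4

The node farthest from L is K (G, D, I, C also at distance 4), via L–E–J–B–K — 4 edges.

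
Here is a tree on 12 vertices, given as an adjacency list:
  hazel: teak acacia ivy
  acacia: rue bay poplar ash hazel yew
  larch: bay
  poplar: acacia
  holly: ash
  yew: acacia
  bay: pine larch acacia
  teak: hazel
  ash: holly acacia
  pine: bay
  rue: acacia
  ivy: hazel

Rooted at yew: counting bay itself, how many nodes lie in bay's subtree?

bay's subtree: {bay, larch, pine}, size 3.

3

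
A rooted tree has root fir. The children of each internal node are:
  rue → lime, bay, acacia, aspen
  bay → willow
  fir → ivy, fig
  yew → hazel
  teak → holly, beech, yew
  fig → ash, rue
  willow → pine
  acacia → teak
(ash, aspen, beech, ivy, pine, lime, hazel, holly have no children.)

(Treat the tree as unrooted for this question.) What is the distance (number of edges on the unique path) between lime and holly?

4

The path is lime - rue - acacia - teak - holly, which has 4 edges.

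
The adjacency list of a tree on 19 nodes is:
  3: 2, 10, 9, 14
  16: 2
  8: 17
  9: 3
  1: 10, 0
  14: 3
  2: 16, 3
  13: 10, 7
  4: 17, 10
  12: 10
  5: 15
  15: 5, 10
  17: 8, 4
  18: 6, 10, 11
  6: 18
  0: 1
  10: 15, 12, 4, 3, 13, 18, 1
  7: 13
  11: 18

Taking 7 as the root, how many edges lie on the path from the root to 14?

Climbing from 14 to the root: 14 – 3 – 10 – 13 – 7. That's 4 steps.

4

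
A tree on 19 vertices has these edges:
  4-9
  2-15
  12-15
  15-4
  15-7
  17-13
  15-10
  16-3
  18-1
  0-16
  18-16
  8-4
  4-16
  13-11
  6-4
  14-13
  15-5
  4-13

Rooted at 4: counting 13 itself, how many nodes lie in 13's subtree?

13's subtree: {13, 14, 11, 17}, size 4.

4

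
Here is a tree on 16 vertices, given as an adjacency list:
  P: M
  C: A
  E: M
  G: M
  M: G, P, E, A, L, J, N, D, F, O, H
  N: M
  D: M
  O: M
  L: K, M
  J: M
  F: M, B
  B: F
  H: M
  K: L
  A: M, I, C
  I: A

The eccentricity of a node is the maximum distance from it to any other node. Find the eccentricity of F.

3

A farthest node from F is I (C, K also at distance 3).
The path F–M–A–I has 3 edges.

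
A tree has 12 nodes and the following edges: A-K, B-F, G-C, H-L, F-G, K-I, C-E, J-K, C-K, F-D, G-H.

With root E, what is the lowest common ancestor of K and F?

Path K→root: K C E; path F→root: F G C E.
First common node: C.

C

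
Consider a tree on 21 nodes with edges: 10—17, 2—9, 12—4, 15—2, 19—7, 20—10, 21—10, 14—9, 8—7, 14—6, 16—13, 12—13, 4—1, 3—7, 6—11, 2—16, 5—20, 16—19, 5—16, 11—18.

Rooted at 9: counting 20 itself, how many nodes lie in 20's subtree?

4

20's subtree: {20, 10, 17, 21}, size 4.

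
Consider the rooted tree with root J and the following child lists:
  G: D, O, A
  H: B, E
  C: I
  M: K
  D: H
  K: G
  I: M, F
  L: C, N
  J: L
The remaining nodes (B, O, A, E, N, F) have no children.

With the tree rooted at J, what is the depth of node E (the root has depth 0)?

9

J → L → C → I → M → K → G → D → H → E — 9 edges.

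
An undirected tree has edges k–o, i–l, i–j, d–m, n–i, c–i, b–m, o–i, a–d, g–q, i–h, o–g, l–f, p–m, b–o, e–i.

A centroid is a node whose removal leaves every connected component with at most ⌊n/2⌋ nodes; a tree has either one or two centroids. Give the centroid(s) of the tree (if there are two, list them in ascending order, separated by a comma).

If o is removed the pieces have sizes 8, 5, 2, 1, all ≤ ⌊17/2⌋ = 8.
No neighbour of o does as well, so o is the unique centroid.

o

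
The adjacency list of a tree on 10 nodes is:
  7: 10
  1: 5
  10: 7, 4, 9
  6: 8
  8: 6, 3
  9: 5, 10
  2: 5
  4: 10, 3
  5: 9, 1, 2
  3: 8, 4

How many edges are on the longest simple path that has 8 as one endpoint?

6

The node farthest from 8 is 2 (1 also at distance 6), via 8 – 3 – 4 – 10 – 9 – 5 – 2 — 6 edges.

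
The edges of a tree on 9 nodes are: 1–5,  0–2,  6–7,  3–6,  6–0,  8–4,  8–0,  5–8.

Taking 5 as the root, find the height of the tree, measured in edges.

A deepest node is 3, reached by 5 – 8 – 0 – 6 – 3.
That path has 4 edges, so the height is 4.

4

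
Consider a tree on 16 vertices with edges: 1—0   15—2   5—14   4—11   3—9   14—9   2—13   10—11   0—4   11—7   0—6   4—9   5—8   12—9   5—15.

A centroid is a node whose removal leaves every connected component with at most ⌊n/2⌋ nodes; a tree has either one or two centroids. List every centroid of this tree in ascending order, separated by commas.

Delete 9: the remaining components have sizes 7, 6, 1, 1. Max 7 ≤ 8, so 9 is a centroid.
No neighbour of 9 does as well, so 9 is the unique centroid.

9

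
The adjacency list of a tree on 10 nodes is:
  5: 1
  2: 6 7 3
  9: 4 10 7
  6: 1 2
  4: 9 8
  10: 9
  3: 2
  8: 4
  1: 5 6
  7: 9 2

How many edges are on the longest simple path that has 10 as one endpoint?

6

Distances from 10 peak at 6, attained at 5.
10-9-7-2-6-1-5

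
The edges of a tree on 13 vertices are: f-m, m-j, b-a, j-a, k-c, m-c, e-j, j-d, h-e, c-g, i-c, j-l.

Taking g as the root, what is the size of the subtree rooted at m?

9

m's subtree: {m, j, f, a, d, e, l, b, h}, size 9.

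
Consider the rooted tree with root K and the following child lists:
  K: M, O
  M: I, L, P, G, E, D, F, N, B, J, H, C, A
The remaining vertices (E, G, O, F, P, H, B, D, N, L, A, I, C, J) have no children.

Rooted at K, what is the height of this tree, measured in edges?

2

The longest root-to-leaf path is K → M → N (2 edges).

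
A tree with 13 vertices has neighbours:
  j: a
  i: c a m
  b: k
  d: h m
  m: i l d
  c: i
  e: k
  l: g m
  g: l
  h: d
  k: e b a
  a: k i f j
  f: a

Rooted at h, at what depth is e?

6

Climbing from e to the root: e–k–a–i–m–d–h. That's 6 steps.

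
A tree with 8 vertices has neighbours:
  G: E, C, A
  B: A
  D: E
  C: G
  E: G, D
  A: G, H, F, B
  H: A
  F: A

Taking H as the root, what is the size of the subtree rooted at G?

4

G's subtree: {G, C, E, D}, size 4.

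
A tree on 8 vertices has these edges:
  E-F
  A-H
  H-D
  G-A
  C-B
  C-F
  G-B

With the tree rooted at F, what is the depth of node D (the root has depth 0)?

6

F → C → B → G → A → H → D — 6 edges.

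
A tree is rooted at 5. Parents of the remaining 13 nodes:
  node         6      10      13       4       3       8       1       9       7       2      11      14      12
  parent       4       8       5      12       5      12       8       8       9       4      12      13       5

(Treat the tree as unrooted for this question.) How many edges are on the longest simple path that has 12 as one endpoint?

3

A farthest node from 12 is 14 (7 also at distance 3).
The path 12-5-13-14 has 3 edges.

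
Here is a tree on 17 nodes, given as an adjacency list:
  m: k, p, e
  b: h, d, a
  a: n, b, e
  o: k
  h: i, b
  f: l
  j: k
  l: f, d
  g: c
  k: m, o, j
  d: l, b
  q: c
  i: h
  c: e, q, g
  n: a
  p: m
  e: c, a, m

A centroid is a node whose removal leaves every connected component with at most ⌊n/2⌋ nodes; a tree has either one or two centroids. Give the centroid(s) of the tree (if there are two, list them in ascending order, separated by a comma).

If e is removed the pieces have sizes 8, 5, 3, all ≤ ⌊17/2⌋ = 8.
Every other node leaves some component of size > 8, so the centroid is unique.

e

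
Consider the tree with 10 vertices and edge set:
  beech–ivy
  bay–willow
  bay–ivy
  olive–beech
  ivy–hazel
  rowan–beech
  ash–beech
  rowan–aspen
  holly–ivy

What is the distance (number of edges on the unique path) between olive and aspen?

olive - beech - rowan - aspen: 3 edges.

3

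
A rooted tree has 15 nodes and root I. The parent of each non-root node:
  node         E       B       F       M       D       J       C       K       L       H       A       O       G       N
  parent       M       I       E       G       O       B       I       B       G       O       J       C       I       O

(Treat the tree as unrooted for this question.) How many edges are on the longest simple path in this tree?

7

Starting from F, a farthest node is H at distance 7.
One longest path: F-E-M-G-I-C-O-H.
So the diameter is 7.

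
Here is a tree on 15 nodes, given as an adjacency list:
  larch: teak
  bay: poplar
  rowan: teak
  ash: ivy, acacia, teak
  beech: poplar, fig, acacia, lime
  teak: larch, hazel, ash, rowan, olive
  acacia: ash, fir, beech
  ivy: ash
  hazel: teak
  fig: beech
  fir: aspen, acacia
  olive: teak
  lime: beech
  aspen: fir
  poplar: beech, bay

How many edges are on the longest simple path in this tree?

A longest path is bay-poplar-beech-acacia-ash-teak-larch, with 6 edges.

6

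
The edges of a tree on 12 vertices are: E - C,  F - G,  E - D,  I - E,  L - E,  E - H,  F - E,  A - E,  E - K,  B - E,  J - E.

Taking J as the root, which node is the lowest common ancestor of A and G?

A's ancestor chain is A, E, J and G's is G, F, E, J; they first meet at E.

E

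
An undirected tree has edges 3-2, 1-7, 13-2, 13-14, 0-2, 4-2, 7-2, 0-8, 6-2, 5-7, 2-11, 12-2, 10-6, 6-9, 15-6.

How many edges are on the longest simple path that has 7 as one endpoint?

The node farthest from 7 is 14 (9, 15, 8, 10 also at distance 3), via 7 – 2 – 13 – 14 — 3 edges.

3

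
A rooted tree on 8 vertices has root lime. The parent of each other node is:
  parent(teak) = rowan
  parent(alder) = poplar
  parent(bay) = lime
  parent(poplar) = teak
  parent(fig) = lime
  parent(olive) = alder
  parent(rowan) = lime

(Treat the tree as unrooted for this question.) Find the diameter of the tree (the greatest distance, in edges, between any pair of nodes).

Starting from bay, a farthest node is olive at distance 6.
One longest path: bay – lime – rowan – teak – poplar – alder – olive.
So the diameter is 6.

6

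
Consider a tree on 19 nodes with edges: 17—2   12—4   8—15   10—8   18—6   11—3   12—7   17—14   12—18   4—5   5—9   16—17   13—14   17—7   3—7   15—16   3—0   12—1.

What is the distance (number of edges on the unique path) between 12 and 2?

3

Walking from 12: 12–7–17–2. Length 3.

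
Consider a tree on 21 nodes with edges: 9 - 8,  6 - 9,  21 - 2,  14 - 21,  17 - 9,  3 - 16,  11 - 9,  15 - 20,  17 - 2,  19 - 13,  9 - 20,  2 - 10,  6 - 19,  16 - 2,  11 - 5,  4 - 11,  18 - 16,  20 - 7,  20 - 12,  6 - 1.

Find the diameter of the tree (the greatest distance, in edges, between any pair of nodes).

A longest path is 13 – 19 – 6 – 9 – 17 – 2 – 16 – 18, with 7 edges.

7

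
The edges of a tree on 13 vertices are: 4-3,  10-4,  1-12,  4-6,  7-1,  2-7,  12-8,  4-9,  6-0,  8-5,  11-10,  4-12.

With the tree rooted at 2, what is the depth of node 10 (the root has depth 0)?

Climbing from 10 to the root: 10–4–12–1–7–2. That's 5 steps.

5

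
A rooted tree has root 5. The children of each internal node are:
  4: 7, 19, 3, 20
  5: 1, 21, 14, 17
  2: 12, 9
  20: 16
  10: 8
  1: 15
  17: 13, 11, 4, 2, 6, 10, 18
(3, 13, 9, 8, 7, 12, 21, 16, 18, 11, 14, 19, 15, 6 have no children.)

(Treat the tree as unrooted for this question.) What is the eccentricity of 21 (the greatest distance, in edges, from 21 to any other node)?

5

The node farthest from 21 is 16, via 21–5–17–4–20–16 — 5 edges.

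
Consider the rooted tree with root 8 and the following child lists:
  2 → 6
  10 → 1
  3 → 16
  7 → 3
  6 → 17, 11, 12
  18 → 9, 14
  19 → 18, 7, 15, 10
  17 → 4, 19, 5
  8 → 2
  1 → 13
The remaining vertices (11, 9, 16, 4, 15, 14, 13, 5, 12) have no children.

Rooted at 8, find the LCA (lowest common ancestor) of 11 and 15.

Ancestors of 11 (toward the root): 11, 6, 2, 8.
Ancestors of 15: 15, 19, 17, 6, 2, 8.
The deepest node appearing in both lists is 6.

6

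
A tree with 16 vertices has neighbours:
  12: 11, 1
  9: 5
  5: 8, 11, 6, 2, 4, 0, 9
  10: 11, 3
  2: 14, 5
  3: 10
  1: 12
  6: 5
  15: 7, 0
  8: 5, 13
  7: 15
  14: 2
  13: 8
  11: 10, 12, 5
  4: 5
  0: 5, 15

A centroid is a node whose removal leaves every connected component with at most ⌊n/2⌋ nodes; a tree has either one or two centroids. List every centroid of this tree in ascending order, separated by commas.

Removing 5 splits the tree into components of sizes 5, 3, 2, 2, 1, 1, 1; the largest is 5 ≤ ⌊16/2⌋ = 8.
Every other node leaves some component of size > 8, so the centroid is unique.

5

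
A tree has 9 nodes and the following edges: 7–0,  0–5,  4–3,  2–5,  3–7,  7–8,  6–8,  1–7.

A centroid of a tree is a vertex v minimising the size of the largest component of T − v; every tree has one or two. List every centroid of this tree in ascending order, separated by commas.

7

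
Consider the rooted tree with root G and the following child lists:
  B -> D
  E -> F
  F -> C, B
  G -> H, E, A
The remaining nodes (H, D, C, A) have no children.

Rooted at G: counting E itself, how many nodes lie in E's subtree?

E's subtree: {E, F, C, B, D}, size 5.

5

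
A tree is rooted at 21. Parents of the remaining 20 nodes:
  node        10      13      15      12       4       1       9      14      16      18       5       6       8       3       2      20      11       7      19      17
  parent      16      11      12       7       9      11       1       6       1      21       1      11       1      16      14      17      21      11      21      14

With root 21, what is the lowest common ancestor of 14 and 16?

14's ancestor chain is 14, 6, 11, 21 and 16's is 16, 1, 11, 21; they first meet at 11.

11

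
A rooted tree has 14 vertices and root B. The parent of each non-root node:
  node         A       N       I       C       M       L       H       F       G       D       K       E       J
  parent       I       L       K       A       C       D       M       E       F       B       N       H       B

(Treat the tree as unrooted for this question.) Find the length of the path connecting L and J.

3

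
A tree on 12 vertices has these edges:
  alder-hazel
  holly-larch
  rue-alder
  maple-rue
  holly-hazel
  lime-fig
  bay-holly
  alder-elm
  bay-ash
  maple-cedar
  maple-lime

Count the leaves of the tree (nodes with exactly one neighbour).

The leaves are ash, cedar, elm, fig, larch.
That is 5 leaves.

5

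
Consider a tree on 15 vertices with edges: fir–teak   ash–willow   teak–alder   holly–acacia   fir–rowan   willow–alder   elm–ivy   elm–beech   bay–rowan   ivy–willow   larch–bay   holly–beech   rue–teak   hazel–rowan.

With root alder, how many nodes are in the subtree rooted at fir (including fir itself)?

5

fir's subtree: {fir, rowan, bay, hazel, larch}, size 5.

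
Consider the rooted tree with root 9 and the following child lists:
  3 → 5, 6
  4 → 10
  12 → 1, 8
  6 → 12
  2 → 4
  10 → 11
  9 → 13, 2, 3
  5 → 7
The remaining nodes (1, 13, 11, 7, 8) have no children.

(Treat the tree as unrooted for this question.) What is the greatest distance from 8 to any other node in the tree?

8

A farthest node from 8 is 11.
The path 8-12-6-3-9-2-4-10-11 has 8 edges.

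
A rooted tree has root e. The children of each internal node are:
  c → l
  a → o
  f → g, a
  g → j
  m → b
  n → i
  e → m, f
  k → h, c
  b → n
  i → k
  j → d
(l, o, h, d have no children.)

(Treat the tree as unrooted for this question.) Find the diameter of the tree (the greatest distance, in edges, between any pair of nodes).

11

A longest path is d-j-g-f-e-m-b-n-i-k-c-l, with 11 edges.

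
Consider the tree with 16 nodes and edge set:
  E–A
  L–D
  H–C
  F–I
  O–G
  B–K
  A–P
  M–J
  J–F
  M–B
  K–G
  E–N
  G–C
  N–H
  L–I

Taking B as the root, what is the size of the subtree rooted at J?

5

Descendants of J (including itself): J, F, I, L, D. That's 5.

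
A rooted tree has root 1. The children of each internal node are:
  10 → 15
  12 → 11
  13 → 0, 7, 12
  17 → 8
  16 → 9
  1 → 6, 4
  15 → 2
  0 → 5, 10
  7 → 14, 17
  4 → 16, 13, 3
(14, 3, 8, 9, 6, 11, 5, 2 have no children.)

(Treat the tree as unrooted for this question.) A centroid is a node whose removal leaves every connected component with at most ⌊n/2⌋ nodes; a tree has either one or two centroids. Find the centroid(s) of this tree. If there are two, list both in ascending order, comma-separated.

Removing 13 splits the tree into components of sizes 6, 5, 4, 2; the largest is 6 ≤ ⌊18/2⌋ = 9.
Every other node leaves some component of size > 9, so the centroid is unique.

13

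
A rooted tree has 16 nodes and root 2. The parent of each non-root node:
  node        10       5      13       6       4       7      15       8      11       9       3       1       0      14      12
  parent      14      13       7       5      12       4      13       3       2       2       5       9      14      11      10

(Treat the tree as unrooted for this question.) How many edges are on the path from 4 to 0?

4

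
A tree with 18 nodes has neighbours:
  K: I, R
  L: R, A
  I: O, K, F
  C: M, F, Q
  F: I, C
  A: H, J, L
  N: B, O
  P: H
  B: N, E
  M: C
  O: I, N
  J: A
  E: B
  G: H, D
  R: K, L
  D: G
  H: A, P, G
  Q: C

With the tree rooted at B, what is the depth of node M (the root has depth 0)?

6

Path from B to M: B–N–O–I–F–C–M, which has 6 edges.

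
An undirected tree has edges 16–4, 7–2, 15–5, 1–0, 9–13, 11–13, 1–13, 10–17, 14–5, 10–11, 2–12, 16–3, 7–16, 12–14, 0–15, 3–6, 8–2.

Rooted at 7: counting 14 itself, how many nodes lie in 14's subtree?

The subtree rooted at 14 contains: 14, 5, 15, 0, 1, 13, 11, 9, 10, 17 — 10 nodes.

10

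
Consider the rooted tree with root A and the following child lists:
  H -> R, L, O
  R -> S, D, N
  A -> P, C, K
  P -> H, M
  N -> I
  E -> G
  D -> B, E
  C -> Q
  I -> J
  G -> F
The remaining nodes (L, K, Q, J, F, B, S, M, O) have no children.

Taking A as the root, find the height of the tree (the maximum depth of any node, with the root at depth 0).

A deepest node is F, reached by A-P-H-R-D-E-G-F.
That path has 7 edges, so the height is 7.

7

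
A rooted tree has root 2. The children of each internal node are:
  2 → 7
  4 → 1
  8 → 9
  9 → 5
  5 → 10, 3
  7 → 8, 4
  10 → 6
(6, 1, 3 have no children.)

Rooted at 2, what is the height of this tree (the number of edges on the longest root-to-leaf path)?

6

A deepest node is 6, reached by 2 – 7 – 8 – 9 – 5 – 10 – 6.
That path has 6 edges, so the height is 6.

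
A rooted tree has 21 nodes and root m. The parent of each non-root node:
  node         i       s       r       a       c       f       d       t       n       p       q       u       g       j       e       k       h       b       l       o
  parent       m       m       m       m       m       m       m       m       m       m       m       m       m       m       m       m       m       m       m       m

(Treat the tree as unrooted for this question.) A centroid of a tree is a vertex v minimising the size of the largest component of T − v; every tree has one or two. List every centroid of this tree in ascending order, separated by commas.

m

Removing m splits the tree into components of sizes 1, 1, 1, 1, 1, 1, 1, 1, 1, 1, 1, 1, 1, 1, 1, 1, 1, 1, 1, 1; the largest is 1 ≤ ⌊21/2⌋ = 10.
Every other node leaves some component of size > 10, so the centroid is unique.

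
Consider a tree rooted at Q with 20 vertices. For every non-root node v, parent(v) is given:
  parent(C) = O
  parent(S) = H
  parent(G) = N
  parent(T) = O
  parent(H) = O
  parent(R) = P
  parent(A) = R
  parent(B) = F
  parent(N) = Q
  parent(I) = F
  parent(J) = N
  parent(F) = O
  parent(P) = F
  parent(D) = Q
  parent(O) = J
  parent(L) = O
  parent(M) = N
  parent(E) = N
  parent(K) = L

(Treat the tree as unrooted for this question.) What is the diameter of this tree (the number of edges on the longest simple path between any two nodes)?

Starting from D, a farthest node is A at distance 8.
One longest path: D - Q - N - J - O - F - P - R - A.
So the diameter is 8.

8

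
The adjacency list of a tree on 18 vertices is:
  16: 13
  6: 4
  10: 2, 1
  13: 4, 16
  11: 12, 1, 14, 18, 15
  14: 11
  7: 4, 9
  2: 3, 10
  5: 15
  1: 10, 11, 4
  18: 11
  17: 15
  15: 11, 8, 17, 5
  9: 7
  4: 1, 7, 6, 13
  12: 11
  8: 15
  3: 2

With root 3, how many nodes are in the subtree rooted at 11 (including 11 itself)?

11's subtree: {11, 12, 15, 18, 14, 17, 5, 8}, size 8.

8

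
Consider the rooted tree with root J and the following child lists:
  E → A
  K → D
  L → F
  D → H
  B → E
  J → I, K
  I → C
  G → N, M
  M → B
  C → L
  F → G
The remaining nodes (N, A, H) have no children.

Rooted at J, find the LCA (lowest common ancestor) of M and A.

Ancestors of M (toward the root): M, G, F, L, C, I, J.
Ancestors of A: A, E, B, M, G, F, L, C, I, J.
The deepest node appearing in both lists is M.

M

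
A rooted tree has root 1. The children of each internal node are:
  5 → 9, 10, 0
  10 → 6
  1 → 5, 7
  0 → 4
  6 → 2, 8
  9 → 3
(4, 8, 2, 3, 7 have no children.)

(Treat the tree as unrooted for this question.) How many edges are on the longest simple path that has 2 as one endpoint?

The node farthest from 2 is 7 (4, 3 also at distance 5), via 2-6-10-5-1-7 — 5 edges.

5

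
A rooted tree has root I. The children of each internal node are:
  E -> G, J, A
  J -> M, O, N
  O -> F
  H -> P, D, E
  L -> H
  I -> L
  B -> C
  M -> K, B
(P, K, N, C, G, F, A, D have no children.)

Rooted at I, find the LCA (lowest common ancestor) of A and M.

E

A's ancestor chain is A, E, H, L, I and M's is M, J, E, H, L, I; they first meet at E.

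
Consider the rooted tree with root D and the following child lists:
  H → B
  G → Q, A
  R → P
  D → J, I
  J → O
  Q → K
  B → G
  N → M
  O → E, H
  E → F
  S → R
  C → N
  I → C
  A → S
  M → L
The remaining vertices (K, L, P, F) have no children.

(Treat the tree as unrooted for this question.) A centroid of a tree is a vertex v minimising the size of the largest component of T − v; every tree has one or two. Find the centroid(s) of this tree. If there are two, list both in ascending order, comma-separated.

O

If O is removed the pieces have sizes 9, 7, 2, all ≤ ⌊19/2⌋ = 9.
Every other node leaves some component of size > 9, so the centroid is unique.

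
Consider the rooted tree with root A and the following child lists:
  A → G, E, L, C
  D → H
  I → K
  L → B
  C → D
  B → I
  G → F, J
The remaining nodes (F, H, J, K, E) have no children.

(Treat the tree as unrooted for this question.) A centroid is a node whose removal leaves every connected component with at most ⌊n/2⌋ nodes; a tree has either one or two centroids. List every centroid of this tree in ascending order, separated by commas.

Removing A splits the tree into components of sizes 4, 3, 3, 1; the largest is 4 ≤ ⌊12/2⌋ = 6.
Every other node leaves some component of size > 6, so the centroid is unique.

A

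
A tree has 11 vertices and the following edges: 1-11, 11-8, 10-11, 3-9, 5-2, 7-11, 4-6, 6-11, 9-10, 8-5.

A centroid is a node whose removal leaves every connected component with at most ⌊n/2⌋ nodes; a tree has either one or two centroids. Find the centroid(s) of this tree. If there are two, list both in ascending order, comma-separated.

11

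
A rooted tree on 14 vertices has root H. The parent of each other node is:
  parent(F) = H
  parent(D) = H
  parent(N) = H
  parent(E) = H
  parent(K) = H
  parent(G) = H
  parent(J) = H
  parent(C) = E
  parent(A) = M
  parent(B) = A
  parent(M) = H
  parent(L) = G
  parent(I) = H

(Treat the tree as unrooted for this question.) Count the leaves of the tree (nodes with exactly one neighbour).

9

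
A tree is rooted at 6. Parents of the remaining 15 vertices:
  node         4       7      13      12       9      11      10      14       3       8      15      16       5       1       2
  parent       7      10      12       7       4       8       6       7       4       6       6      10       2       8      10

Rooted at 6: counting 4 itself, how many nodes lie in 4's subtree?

3

Descendants of 4 (including itself): 4, 3, 9. That's 3.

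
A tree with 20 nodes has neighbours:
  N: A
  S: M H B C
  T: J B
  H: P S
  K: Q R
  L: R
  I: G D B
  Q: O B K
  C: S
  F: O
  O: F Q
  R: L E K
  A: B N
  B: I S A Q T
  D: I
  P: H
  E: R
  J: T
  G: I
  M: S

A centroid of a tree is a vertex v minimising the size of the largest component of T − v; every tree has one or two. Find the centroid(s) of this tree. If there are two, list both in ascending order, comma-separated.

Removing B splits the tree into components of sizes 7, 5, 3, 2, 2; the largest is 7 ≤ ⌊20/2⌋ = 10.
Every other node leaves some component of size > 10, so the centroid is unique.

B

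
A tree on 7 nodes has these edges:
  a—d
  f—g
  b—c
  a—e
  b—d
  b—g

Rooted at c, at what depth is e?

Climbing from e to the root: e–a–d–b–c. That's 4 steps.

4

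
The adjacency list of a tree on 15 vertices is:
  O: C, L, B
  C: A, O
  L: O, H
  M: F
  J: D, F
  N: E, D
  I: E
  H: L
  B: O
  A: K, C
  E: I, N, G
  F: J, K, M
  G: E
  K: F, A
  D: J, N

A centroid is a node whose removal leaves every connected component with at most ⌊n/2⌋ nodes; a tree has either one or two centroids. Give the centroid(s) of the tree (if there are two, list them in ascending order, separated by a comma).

F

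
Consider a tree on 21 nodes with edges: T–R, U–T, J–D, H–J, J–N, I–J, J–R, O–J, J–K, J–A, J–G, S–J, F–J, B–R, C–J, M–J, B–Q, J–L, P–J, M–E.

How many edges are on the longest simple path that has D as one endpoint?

The node farthest from D is U (Q also at distance 4), via D-J-R-T-U — 4 edges.

4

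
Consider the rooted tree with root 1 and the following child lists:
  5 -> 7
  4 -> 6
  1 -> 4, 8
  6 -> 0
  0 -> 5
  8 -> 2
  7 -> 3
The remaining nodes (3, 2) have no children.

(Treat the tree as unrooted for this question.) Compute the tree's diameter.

BFS from 3 reaches 2 last, at distance 8; BFS from 2 confirms no node is farther.
Path: 3 - 7 - 5 - 0 - 6 - 4 - 1 - 8 - 2.

8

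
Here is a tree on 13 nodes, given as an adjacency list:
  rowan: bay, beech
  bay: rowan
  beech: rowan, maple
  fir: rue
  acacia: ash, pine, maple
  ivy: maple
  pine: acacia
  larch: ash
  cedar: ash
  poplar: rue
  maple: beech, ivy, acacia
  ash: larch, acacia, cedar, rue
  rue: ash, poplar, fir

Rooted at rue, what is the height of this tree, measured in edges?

bay sits deepest: rue – ash – acacia – maple – beech – rowan – bay — 6 edges from the root.

6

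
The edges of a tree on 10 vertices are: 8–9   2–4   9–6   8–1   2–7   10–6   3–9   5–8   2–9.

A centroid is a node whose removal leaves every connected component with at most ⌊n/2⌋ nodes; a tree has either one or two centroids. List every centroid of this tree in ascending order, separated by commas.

Removing 9 splits the tree into components of sizes 3, 3, 2, 1; the largest is 3 ≤ ⌊10/2⌋ = 5.
No neighbour of 9 does as well, so 9 is the unique centroid.

9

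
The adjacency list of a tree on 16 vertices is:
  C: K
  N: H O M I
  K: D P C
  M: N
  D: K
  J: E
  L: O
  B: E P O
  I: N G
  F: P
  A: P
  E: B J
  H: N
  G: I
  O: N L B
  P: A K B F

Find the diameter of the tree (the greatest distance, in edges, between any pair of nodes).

7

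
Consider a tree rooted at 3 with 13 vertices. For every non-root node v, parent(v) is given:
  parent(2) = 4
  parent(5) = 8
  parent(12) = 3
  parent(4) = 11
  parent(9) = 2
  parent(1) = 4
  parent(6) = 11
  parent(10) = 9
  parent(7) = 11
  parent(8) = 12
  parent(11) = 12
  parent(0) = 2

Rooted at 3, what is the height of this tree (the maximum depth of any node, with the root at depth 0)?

6

10 sits deepest: 3 → 12 → 11 → 4 → 2 → 9 → 10 — 6 edges from the root.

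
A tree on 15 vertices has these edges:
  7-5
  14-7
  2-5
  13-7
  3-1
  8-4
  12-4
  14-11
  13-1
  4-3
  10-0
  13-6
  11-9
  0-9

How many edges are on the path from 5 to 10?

Walking from 5: 5–7–14–11–9–0–10. Length 6.

6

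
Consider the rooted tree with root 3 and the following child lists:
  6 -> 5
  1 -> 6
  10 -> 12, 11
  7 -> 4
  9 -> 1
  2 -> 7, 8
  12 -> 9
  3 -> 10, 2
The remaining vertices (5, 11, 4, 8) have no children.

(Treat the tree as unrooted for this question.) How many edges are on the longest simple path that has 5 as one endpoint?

9

A farthest node from 5 is 4.
The path 5-6-1-9-12-10-3-2-7-4 has 9 edges.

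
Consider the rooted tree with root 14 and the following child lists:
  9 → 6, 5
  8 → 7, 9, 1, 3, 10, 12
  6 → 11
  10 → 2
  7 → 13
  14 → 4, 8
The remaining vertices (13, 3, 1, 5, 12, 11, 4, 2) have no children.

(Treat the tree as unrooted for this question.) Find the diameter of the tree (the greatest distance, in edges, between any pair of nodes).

BFS from 11 reaches 2 last, at distance 5; BFS from 2 confirms no node is farther.
Path: 11-6-9-8-10-2.

5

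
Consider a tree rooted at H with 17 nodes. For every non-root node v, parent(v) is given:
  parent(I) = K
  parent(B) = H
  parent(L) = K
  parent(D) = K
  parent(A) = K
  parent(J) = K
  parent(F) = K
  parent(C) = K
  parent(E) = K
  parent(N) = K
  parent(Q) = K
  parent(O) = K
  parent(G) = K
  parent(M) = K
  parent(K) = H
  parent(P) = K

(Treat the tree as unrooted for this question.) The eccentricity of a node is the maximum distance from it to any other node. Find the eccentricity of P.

3

Distances from P peak at 3, attained at B.
P–K–H–B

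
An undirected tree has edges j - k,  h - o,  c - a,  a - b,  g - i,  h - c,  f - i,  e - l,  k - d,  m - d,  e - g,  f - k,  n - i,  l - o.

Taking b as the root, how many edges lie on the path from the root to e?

Climbing from e to the root: e–l–o–h–c–a–b. That's 6 steps.

6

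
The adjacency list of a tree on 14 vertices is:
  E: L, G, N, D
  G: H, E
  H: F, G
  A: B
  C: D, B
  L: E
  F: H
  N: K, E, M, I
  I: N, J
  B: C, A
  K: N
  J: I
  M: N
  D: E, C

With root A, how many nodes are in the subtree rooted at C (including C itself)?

12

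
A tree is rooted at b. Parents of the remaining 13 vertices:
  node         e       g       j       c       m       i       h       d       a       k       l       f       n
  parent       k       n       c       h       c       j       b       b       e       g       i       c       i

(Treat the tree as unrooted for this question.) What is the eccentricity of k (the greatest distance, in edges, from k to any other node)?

A farthest node from k is d.
The path k – g – n – i – j – c – h – b – d has 8 edges.

8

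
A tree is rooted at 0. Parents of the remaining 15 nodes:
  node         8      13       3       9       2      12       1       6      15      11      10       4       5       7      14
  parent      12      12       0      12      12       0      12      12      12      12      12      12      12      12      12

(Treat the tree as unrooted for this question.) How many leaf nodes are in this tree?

14

The leaves are 1, 2, 3, 4, 5, 6, 7, 8, 9, 10, 11, 13, 14, 15.
That is 14 leaves.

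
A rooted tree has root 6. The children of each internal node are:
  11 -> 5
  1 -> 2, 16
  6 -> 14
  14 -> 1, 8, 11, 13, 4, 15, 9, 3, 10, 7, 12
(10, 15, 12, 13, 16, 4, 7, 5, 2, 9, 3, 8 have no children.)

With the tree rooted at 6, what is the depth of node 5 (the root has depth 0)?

6 – 14 – 11 – 5 — 3 edges.

3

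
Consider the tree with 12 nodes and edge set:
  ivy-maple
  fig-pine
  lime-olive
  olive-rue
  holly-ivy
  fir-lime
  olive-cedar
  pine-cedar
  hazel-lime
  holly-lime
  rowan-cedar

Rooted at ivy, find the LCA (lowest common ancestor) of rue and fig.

olive

Path rue→root: rue olive lime holly ivy; path fig→root: fig pine cedar olive lime holly ivy.
First common node: olive.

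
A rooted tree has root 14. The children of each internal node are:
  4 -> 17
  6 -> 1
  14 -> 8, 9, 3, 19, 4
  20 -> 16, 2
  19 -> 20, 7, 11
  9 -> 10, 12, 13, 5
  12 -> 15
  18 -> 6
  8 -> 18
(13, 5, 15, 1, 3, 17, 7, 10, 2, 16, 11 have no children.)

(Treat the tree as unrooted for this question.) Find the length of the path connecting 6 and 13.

5

Walking from 6: 6–18–8–14–9–13. Length 5.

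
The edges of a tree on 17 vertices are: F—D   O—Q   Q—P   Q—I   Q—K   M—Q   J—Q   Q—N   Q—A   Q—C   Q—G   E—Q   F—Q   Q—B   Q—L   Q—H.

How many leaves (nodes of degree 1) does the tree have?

The leaves are A, B, C, D, E, G, H, I, J, K, L, M, N, O, P.
That is 15 leaves.

15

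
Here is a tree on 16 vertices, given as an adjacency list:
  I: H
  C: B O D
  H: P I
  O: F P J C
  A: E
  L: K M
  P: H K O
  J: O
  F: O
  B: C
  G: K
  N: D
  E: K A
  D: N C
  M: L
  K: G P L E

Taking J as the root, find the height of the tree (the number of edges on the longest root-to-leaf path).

The longest root-to-leaf path is J – O – P – K – E – A (5 edges).

5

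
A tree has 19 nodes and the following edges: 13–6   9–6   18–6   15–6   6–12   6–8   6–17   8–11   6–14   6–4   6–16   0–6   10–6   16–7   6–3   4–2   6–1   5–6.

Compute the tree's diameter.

Starting from 2, a farthest node is 11 at distance 4.
One longest path: 2 – 4 – 6 – 8 – 11.
So the diameter is 4.

4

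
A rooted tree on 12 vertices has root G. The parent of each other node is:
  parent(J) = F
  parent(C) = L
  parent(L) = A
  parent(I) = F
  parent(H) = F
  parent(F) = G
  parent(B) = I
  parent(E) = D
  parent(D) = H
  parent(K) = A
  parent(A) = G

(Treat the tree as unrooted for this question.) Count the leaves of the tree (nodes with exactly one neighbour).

The leaves are B, C, E, J, K.
That is 5 leaves.

5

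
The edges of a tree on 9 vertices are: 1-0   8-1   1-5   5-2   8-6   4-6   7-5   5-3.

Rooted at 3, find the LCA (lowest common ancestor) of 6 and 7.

5

Path 6→root: 6 8 1 5 3; path 7→root: 7 5 3.
First common node: 5.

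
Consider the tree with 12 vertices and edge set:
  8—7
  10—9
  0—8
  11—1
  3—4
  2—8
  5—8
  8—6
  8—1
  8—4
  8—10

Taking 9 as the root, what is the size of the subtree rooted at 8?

8's subtree: {8, 4, 6, 1, 0, 7, 2, 5, 3, 11}, size 10.

10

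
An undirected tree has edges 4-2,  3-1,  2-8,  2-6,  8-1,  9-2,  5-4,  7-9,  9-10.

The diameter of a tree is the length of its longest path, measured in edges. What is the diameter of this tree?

5

A longest path is 10–9–2–8–1–3, with 5 edges.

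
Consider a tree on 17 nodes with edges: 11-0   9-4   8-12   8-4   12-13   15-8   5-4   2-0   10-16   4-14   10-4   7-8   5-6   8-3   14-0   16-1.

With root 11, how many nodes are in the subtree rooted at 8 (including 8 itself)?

6

8's subtree: {8, 3, 12, 7, 15, 13}, size 6.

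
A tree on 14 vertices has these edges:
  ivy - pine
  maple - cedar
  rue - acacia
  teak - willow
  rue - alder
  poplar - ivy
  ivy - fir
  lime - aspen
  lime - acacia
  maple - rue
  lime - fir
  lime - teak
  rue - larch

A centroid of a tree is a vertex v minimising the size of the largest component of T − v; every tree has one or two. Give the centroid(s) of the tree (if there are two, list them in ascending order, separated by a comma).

lime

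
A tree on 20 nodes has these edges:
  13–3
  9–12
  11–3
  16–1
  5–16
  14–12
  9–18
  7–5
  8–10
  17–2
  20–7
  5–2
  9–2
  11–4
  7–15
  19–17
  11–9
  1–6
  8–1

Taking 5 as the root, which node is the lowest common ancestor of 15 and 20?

7

Ancestors of 15 (toward the root): 15, 7, 5.
Ancestors of 20: 20, 7, 5.
The deepest node appearing in both lists is 7.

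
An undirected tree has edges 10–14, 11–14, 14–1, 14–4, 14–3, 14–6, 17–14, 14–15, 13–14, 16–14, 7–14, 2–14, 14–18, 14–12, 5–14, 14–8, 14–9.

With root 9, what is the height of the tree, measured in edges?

2

16 sits deepest: 9–14–16 — 2 edges from the root.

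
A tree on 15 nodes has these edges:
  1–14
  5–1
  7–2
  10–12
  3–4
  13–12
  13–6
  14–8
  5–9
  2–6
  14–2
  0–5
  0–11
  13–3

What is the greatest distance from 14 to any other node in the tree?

A farthest node from 14 is 4 (10 also at distance 5).
The path 14 – 2 – 6 – 13 – 3 – 4 has 5 edges.

5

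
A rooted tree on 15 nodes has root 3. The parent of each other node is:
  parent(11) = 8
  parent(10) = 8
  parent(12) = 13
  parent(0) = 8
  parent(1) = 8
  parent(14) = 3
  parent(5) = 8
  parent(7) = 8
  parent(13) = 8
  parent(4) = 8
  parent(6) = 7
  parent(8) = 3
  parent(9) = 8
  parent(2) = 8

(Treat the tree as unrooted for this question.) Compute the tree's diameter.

4

BFS from 12 reaches 14 last, at distance 4; BFS from 14 confirms no node is farther.
Path: 12 – 13 – 8 – 3 – 14.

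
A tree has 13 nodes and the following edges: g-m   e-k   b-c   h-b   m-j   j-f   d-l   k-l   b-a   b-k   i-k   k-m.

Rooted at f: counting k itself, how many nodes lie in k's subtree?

Descendants of k (including itself): k, b, l, e, i, a, h, c, d. That's 9.

9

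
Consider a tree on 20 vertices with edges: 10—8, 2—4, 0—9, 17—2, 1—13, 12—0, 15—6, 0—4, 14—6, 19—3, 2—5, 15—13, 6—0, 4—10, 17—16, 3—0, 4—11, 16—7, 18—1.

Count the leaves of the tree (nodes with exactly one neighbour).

9

Degree-1 nodes: 5, 7, 8, 9, 11, 12, 14, 18, 19 — 9 of them.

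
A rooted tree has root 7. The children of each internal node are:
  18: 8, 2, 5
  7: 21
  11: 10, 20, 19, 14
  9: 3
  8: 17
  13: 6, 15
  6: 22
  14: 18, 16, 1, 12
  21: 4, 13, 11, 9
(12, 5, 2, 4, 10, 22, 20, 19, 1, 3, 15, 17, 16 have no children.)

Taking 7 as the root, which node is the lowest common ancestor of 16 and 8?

Ancestors of 16 (toward the root): 16, 14, 11, 21, 7.
Ancestors of 8: 8, 18, 14, 11, 21, 7.
The deepest node appearing in both lists is 14.

14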